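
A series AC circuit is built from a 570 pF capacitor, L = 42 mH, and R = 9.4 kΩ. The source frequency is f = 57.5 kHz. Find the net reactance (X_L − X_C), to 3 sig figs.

10300 Ω

ω = 2πf = 361300 rad/s
X_L = ωL = 15200 Ω
X_C = 1/(ωC) = 4860 Ω
X = 15200 − 4860 = 10300 Ω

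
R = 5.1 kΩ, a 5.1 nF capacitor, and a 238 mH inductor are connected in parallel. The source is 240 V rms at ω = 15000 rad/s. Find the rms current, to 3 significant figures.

X_L = ωL = 3570 Ω
X_C = 1/(ωC) = 13100 Ω
Parallel: admittances add. Y = 1/R + 1/(jωL) + jωC
Y = (0.000196 − j0.000204) S
|Y| = 0.000283 S → |Z| = 1/|Y| = 3540 Ω, ∠Z = −∠Y = 46.1°
I = V/|Z| = 240/3540 = 67.8 mA

67.8 mA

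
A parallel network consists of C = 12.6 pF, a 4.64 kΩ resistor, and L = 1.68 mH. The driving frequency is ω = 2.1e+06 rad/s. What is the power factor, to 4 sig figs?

X_L = ωL = 3528 Ω
X_C = 1/(ωC) = 37790 Ω
Parallel: admittances add. Y = 1/R + 1/(jωL) + jωC
Y = (0.0002155 − j0.0002570) S
|Y| = 0.0003354 S → |Z| = 1/|Y| = 2982 Ω, ∠Z = −∠Y = 50.02°
cos φ = cos(50.02°) = 0.6426

0.6426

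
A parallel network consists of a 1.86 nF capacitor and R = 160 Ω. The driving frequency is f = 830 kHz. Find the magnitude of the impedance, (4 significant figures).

ω = 2πf = 5.215e+06 rad/s
X_C = 1/(ωC) = 103.1 Ω
Parallel: admittances add. Y = 1/R + jωC
Y = (0.006250 + j0.009700) S
|Y| = 0.01154 S → |Z| = 1/|Y| = 86.66 Ω, ∠Z = −∠Y = -57.21°

86.66 Ω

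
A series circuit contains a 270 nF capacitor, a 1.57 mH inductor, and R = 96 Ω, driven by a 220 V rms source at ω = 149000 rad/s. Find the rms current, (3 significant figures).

X_L = ωL = 234 Ω
X_C = 1/(ωC) = 24.9 Ω
Net reactance X = X_L − X_C = 209 Ω
Z = 96.0 + j209 Ω
|Z| = √(96.0² + 209²) = 230 Ω
I = V/|Z| = 220/230 = 956 mA

956 mA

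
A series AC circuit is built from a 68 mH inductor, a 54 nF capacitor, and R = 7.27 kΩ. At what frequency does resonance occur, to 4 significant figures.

2.626 kHz

ω₀ = 1/√(LC) = 1/√(0.068 × 5.4e-08) = 16500 rad/s
f₀ = ω₀/(2π) = 2.626 kHz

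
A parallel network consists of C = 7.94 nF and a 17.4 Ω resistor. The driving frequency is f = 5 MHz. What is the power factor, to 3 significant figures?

ω = 2πf = 3.142e+07 rad/s
X_C = 1/(ωC) = 4.01 Ω
Parallel: admittances add. Y = 1/R + jωC
Y = (0.0575 + j0.249) S
|Y| = 0.256 S → |Z| = 1/|Y| = 3.91 Ω, ∠Z = −∠Y = -77.0°
cos φ = cos(-77.0°) = 0.225

0.225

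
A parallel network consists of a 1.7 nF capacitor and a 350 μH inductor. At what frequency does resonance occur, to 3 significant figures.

206 kHz

ω₀ = 1/√(LC) = 1/√(0.00035 × 1.7e-09) = 1.296e+06 rad/s
f₀ = ω₀/(2π) = 206 kHz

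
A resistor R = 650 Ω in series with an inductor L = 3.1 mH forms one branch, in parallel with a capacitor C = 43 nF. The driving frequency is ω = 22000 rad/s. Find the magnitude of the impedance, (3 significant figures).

X_L = ωL = 68.2 Ω
X_C = 1/(ωC) = 1060 Ω
Branch 1 (R+jX_L): Z₁ = 650 + j68.2 Ω, |Z₁| = 654 Ω
Branch 2 (−jX_C): Z₂ = −j1060 Ω
Parallel: Z = Z₁Z₂/(Z₁+Z₂), |Z| = 584 Ω, ∠Z = -27.3°

584 Ω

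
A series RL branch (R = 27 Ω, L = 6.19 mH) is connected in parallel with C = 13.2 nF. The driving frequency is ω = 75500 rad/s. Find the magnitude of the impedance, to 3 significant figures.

875 Ω

X_L = ωL = 467 Ω
X_C = 1/(ωC) = 1000 Ω
Branch 1 (R+jX_L): Z₁ = 27.0 + j467 Ω, |Z₁| = 468 Ω
Branch 2 (−jX_C): Z₂ = −j1000 Ω
Parallel: Z = Z₁Z₂/(Z₁+Z₂), |Z| = 875 Ω, ∠Z = 83.8°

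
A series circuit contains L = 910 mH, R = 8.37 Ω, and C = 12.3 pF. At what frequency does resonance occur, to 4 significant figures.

47.57 kHz

ω₀ = 1/√(LC) = 1/√(0.91 × 1.23e-11) = 298900 rad/s
f₀ = ω₀/(2π) = 47.57 kHz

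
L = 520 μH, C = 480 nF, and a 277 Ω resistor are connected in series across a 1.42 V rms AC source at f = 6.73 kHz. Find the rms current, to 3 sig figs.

ω = 2πf = 42290 rad/s
X_L = ωL = 22.0 Ω
X_C = 1/(ωC) = 49.3 Ω
Net reactance X = X_L − X_C = -27.3 Ω
Z = 277 − j27.3 Ω
|Z| = √(277² + 27.3²) = 278 Ω
I = V/|Z| = 1.42/278 = 5.10 mA

5.10 mA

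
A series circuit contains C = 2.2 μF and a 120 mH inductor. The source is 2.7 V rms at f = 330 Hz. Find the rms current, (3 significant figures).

ω = 2πf = 2073 rad/s
X_L = ωL = 249 Ω
X_C = 1/(ωC) = 219 Ω
Net reactance X = X_L − X_C = 29.6 Ω
Z = j29.6 Ω
|Z| = √(0² + 29.6²) = 29.6 Ω
I = V/|Z| = 2.7/29.6 = 91.2 mA

91.2 mA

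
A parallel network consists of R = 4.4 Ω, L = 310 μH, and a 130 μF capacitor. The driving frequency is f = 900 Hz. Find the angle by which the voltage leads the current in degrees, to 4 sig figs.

-35.93°

ω = 2πf = 5655 rad/s
X_L = ωL = 1.753 Ω
X_C = 1/(ωC) = 1.360 Ω
Parallel: admittances add. Y = 1/R + 1/(jωL) + jωC
Y = (0.2273 + j0.1647) S
|Y| = 0.2807 S → |Z| = 1/|Y| = 3.563 Ω, ∠Z = −∠Y = -35.93°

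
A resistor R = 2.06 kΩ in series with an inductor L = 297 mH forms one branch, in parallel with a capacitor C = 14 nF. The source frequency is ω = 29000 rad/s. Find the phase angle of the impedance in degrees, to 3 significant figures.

X_L = ωL = 8610 Ω
X_C = 1/(ωC) = 2460 Ω
Branch 1 (R+jX_L): Z₁ = 2060 + j8610 Ω, |Z₁| = 8860 Ω
Branch 2 (−jX_C): Z₂ = −j2460 Ω
Parallel: Z = Z₁Z₂/(Z₁+Z₂), |Z| = 3360 Ω, ∠Z = -84.9°

-84.9°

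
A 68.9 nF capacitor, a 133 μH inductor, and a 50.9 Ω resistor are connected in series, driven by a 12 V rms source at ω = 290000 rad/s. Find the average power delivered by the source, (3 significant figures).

X_L = ωL = 38.6 Ω
X_C = 1/(ωC) = 50.0 Ω
Net reactance X = X_L − X_C = -11.5 Ω
Z = 50.9 − j11.5 Ω
|Z| = √(50.9² + 11.5²) = 52.2 Ω
∠Z = arctan(-11.5/50.9) = -12.7°
I = V/|Z| = 230 mA
P = VI cos φ = 12 × 0.230 × cos(-12.7°) = 2.69 W

2.69 W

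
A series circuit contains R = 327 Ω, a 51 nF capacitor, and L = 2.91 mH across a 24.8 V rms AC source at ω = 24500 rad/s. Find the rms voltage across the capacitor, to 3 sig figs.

24.8 V

X_L = ωL = 71.3 Ω
X_C = 1/(ωC) = 800 Ω
Net reactance X = X_L − X_C = -729 Ω
Z = 327 − j729 Ω
|Z| = √(327² + 729²) = 799 Ω
I = V/|Z| = 31.0 mA
V_C = I·|Z_C| = 0.0310 × 800 = 24.8 V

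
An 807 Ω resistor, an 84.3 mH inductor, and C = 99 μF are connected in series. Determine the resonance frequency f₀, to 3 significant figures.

ω₀ = 1/√(LC) = 1/√(0.0843 × 9.9e-05) = 346.2 rad/s
f₀ = ω₀/(2π) = 55.1 Hz

55.1 Hz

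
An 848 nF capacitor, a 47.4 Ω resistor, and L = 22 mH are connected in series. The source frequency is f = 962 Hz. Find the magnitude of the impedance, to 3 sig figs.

78.1 Ω

ω = 2πf = 6044 rad/s
X_L = ωL = 133 Ω
X_C = 1/(ωC) = 195 Ω
Net reactance X = X_L − X_C = -62.1 Ω
Z = 47.4 − j62.1 Ω
|Z| = √(47.4² + 62.1²) = 78.1 Ω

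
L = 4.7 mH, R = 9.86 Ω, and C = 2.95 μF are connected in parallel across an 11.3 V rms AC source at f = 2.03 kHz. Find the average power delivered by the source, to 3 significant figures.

ω = 2πf = 12750 rad/s
X_L = ωL = 59.9 Ω
X_C = 1/(ωC) = 26.6 Ω
Parallel: admittances add. Y = 1/R + 1/(jωL) + jωC
Y = (0.101 + j0.0209) S
|Y| = 0.104 S → |Z| = 1/|Y| = 9.66 Ω, ∠Z = −∠Y = -11.7°
I = V/|Z| = 1.17 A
P = VI cos φ = 11.3 × 1.17 × cos(-11.7°) = 13.0 W

13.0 W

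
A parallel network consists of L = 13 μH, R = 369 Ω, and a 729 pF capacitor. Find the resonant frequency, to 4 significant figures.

1.635 MHz

ω₀ = 1/√(LC) = 1/√(1.3e-05 × 7.29e-10) = 1.027e+07 rad/s
f₀ = ω₀/(2π) = 1.635 MHz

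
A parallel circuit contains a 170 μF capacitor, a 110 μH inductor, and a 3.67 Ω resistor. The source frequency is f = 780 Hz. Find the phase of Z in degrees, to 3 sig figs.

ω = 2πf = 4901 rad/s
X_L = ωL = 0.539 Ω
X_C = 1/(ωC) = 1.20 Ω
Parallel: admittances add. Y = 1/R + 1/(jωL) + jωC
Y = (0.272 − j1.02) S
|Y| = 1.06 S → |Z| = 1/|Y| = 0.946 Ω, ∠Z = −∠Y = 75.1°

75.1°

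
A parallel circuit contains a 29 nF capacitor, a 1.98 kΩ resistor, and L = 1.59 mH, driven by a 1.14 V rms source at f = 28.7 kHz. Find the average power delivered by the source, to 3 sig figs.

ω = 2πf = 180300 rad/s
X_L = ωL = 287 Ω
X_C = 1/(ωC) = 191 Ω
Parallel: admittances add. Y = 1/R + 1/(jωL) + jωC
Y = (0.000505 + j0.00174) S
|Y| = 0.00181 S → |Z| = 1/|Y| = 551 Ω, ∠Z = −∠Y = -73.8°
I = V/|Z| = 2.07 mA
P = VI cos φ = 1.14 × 0.00207 × cos(-73.8°) = 656 μW

656 μW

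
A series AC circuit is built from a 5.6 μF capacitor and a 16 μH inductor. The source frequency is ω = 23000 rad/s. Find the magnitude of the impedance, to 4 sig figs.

7.396 Ω

X_L = ωL = 0.3680 Ω
X_C = 1/(ωC) = 7.764 Ω
Net reactance X = X_L − X_C = -7.396 Ω
Z = − j7.396 Ω
|Z| = √(0² + 7.396²) = 7.396 Ω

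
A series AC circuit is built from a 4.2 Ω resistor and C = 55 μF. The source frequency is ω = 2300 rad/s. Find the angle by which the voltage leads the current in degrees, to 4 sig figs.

-62.02°

X_C = 1/(ωC) = 7.905 Ω
Z = 4.200 − j7.905 Ω
|Z| = √(4.200² + 7.905²) = 8.952 Ω
∠Z = arctan(-7.905/4.200) = -62.02°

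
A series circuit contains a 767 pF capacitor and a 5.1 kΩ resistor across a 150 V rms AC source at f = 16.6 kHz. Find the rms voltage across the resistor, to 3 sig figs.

ω = 2πf = 104300 rad/s
X_C = 1/(ωC) = 12500 Ω
Z = 5100 − j12500 Ω
|Z| = √(5100² + 12500²) = 13500 Ω
I = V/|Z| = 11.1 mA
V_R = I·|Z_R| = 0.0111 × 5100 = 56.7 V

56.7 V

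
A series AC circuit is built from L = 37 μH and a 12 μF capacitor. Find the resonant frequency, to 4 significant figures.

ω₀ = 1/√(LC) = 1/√(3.7e-05 × 1.2e-05) = 47460 rad/s
f₀ = ω₀/(2π) = 7.553 kHz

7.553 kHz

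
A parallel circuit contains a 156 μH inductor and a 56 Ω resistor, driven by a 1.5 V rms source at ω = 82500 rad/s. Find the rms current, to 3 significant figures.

120 mA

X_L = ωL = 12.9 Ω
Parallel: admittances add. Y = 1/R + 1/(jωL)
Y = (0.0179 − j0.0777) S
|Y| = 0.0797 S → |Z| = 1/|Y| = 12.5 Ω, ∠Z = −∠Y = 77.1°
I = V/|Z| = 1.5/12.5 = 120 mA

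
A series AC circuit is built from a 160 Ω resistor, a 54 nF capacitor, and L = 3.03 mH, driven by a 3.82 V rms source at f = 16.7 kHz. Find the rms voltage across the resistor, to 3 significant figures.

ω = 2πf = 104900 rad/s
X_L = ωL = 318 Ω
X_C = 1/(ωC) = 176 Ω
Net reactance X = X_L − X_C = 141 Ω
Z = 160 + j141 Ω
|Z| = √(160² + 141²) = 214 Ω
I = V/|Z| = 17.9 mA
V_R = I·|Z_R| = 0.0179 × 160 = 2.86 V

2.86 V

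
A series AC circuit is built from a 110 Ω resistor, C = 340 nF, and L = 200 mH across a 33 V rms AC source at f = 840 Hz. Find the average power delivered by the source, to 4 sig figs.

460.0 mW

ω = 2πf = 5278 rad/s
X_L = ωL = 1056 Ω
X_C = 1/(ωC) = 557.3 Ω
Net reactance X = X_L − X_C = 498.3 Ω
Z = 110.0 + j498.3 Ω
|Z| = √(110.0² + 498.3²) = 510.3 Ω
∠Z = arctan(498.3/110.0) = 77.55°
I = V/|Z| = 64.67 mA
P = VI cos φ = 33 × 0.06467 × cos(77.55°) = 460.0 mW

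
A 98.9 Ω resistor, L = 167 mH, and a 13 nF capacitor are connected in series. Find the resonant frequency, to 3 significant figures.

3.42 kHz

ω₀ = 1/√(LC) = 1/√(0.167 × 1.3e-08) = 21460 rad/s
f₀ = ω₀/(2π) = 3.42 kHz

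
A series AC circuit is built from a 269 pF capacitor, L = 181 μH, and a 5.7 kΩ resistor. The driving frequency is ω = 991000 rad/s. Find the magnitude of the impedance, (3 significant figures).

X_L = ωL = 179 Ω
X_C = 1/(ωC) = 3750 Ω
Net reactance X = X_L − X_C = -3570 Ω
Z = 5700 − j3570 Ω
|Z| = √(5700² + 3570²) = 6730 Ω

6730 Ω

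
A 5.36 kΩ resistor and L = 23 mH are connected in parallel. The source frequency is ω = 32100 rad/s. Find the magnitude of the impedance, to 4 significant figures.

731.4 Ω

X_L = ωL = 738.3 Ω
Parallel: admittances add. Y = 1/R + 1/(jωL)
Y = (0.0001866 − j0.001354) S
|Y| = 0.001367 S → |Z| = 1/|Y| = 731.4 Ω, ∠Z = −∠Y = 82.16°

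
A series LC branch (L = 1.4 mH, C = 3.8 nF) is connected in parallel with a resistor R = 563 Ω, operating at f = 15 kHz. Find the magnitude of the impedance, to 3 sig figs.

551 Ω

ω = 2πf = 94250 rad/s
X_L = ωL = 132 Ω
X_C = 1/(ωC) = 2790 Ω
Branch 1: Z₁ = R = 563 Ω
Branch 2 (series LC): Z₂ = j(X_L − X_C) = −j2660 Ω
Parallel: Z = Z₁Z₂/(Z₁+Z₂), |Z| = 551 Ω, ∠Z = -11.9°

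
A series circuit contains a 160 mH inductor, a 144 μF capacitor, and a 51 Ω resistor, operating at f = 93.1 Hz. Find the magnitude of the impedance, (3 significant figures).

96.3 Ω

ω = 2πf = 585.0 rad/s
X_L = ωL = 93.6 Ω
X_C = 1/(ωC) = 11.9 Ω
Net reactance X = X_L − X_C = 81.7 Ω
Z = 51.0 + j81.7 Ω
|Z| = √(51.0² + 81.7²) = 96.3 Ω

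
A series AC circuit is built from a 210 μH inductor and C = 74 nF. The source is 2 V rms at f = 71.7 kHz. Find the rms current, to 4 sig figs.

ω = 2πf = 450500 rad/s
X_L = ωL = 94.61 Ω
X_C = 1/(ωC) = 30.00 Ω
Net reactance X = X_L − X_C = 64.61 Ω
Z = j64.61 Ω
|Z| = √(0² + 64.61²) = 64.61 Ω
I = V/|Z| = 2/64.61 = 30.96 mA

30.96 mA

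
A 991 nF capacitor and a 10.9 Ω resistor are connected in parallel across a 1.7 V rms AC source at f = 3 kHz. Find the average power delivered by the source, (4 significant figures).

ω = 2πf = 18850 rad/s
X_C = 1/(ωC) = 53.53 Ω
Parallel: admittances add. Y = 1/R + jωC
Y = (0.09174 + j0.01868) S
|Y| = 0.09363 S → |Z| = 1/|Y| = 10.68 Ω, ∠Z = −∠Y = -11.51°
I = V/|Z| = 159.2 mA
P = VI cos φ = 1.7 × 0.1592 × cos(-11.51°) = 265.1 mW

265.1 mW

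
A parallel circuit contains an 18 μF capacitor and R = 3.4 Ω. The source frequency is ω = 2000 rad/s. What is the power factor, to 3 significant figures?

X_C = 1/(ωC) = 27.8 Ω
Parallel: admittances add. Y = 1/R + jωC
Y = (0.294 + j0.0360) S
|Y| = 0.296 S → |Z| = 1/|Y| = 3.37 Ω, ∠Z = −∠Y = -6.98°
cos φ = cos(-6.98°) = 0.993

0.993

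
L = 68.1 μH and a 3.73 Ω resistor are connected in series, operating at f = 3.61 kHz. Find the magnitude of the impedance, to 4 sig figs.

4.037 Ω

ω = 2πf = 22680 rad/s
X_L = ωL = 1.545 Ω
Z = 3.730 + j1.545 Ω
|Z| = √(3.730² + 1.545²) = 4.037 Ω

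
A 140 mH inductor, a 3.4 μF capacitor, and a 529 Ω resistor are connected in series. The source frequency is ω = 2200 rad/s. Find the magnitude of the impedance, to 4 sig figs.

557.0 Ω

X_L = ωL = 308.0 Ω
X_C = 1/(ωC) = 133.7 Ω
Net reactance X = X_L − X_C = 174.3 Ω
Z = 529.0 + j174.3 Ω
|Z| = √(529.0² + 174.3²) = 557.0 Ω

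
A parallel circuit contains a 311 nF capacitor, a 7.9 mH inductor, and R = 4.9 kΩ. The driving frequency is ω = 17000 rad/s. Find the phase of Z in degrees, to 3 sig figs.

X_L = ωL = 134 Ω
X_C = 1/(ωC) = 189 Ω
Parallel: admittances add. Y = 1/R + 1/(jωL) + jωC
Y = (0.000204 − j0.00216) S
|Y| = 0.00217 S → |Z| = 1/|Y| = 461 Ω, ∠Z = −∠Y = 84.6°

84.6°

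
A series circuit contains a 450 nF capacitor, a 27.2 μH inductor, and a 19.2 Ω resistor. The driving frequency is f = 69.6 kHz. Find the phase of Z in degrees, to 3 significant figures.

19.5°

ω = 2πf = 437300 rad/s
X_L = ωL = 11.9 Ω
X_C = 1/(ωC) = 5.08 Ω
Net reactance X = X_L − X_C = 6.81 Ω
Z = 19.2 + j6.81 Ω
|Z| = √(19.2² + 6.81²) = 20.4 Ω
∠Z = arctan(6.81/19.2) = 19.5°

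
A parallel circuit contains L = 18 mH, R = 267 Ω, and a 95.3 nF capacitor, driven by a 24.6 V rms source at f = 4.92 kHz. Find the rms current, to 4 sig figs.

96.37 mA

ω = 2πf = 30910 rad/s
X_L = ωL = 556.4 Ω
X_C = 1/(ωC) = 339.4 Ω
Parallel: admittances add. Y = 1/R + 1/(jωL) + jωC
Y = (0.003745 + j0.001149) S
|Y| = 0.003918 S → |Z| = 1/|Y| = 255.3 Ω, ∠Z = −∠Y = -17.05°
I = V/|Z| = 24.6/255.3 = 96.37 mA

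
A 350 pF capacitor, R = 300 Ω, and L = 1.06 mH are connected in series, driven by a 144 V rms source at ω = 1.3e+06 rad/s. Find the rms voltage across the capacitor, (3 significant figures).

363 V

X_L = ωL = 1380 Ω
X_C = 1/(ωC) = 2200 Ω
Net reactance X = X_L − X_C = -820 Ω
Z = 300 − j820 Ω
|Z| = √(300² + 820²) = 873 Ω
I = V/|Z| = 165 mA
V_C = I·|Z_C| = 0.165 × 2200 = 363 V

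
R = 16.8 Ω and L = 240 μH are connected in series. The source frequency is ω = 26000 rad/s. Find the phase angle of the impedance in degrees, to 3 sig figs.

20.4°

X_L = ωL = 6.24 Ω
Z = 16.8 + j6.24 Ω
|Z| = √(16.8² + 6.24²) = 17.9 Ω
∠Z = arctan(6.24/16.8) = 20.4°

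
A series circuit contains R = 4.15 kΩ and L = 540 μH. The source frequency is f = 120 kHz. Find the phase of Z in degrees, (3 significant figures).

ω = 2πf = 754000 rad/s
X_L = ωL = 407 Ω
Z = 4150 + j407 Ω
|Z| = √(4150² + 407²) = 4170 Ω
∠Z = arctan(407/4150) = 5.60°

5.60°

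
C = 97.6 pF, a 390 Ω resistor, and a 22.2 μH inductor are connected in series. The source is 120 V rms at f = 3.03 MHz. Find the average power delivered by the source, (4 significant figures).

ω = 2πf = 1.904e+07 rad/s
X_L = ωL = 422.6 Ω
X_C = 1/(ωC) = 538.2 Ω
Net reactance X = X_L − X_C = -115.5 Ω
Z = 390.0 − j115.5 Ω
|Z| = √(390.0² + 115.5²) = 406.8 Ω
∠Z = arctan(-115.5/390.0) = -16.50°
I = V/|Z| = 295.0 mA
P = VI cos φ = 120 × 0.2950 × cos(-16.50°) = 33.94 W

33.94 W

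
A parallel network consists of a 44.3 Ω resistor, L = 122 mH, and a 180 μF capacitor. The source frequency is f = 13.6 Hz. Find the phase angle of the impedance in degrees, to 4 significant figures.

74.34°

ω = 2πf = 85.45 rad/s
X_L = ωL = 10.43 Ω
X_C = 1/(ωC) = 65.01 Ω
Parallel: admittances add. Y = 1/R + 1/(jωL) + jωC
Y = (0.02257 − j0.08054) S
|Y| = 0.08364 S → |Z| = 1/|Y| = 11.96 Ω, ∠Z = −∠Y = 74.34°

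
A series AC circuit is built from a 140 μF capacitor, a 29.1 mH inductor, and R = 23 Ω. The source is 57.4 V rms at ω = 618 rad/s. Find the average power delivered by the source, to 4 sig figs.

X_L = ωL = 17.98 Ω
X_C = 1/(ωC) = 11.56 Ω
Net reactance X = X_L − X_C = 6.426 Ω
Z = 23.00 + j6.426 Ω
|Z| = √(23.00² + 6.426²) = 23.88 Ω
∠Z = arctan(6.426/23.00) = 15.61°
I = V/|Z| = 2.404 A
P = VI cos φ = 57.4 × 2.404 × cos(15.61°) = 132.9 W

132.9 W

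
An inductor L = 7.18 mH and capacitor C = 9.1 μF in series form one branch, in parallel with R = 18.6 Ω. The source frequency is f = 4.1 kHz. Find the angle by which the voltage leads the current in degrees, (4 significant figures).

5.877°

ω = 2πf = 25760 rad/s
X_L = ωL = 185.0 Ω
X_C = 1/(ωC) = 4.266 Ω
Branch 1: Z₁ = R = 18.60 Ω
Branch 2 (series LC): Z₂ = j(X_L − X_C) = j180.7 Ω
Parallel: Z = Z₁Z₂/(Z₁+Z₂), |Z| = 18.50 Ω, ∠Z = 5.877°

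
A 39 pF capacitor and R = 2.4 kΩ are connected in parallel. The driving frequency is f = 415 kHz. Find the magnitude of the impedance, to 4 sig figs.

ω = 2πf = 2.608e+06 rad/s
X_C = 1/(ωC) = 9833 Ω
Parallel: admittances add. Y = 1/R + jωC
Y = (0.0004167 + j0.0001017) S
|Y| = 0.0004289 S → |Z| = 1/|Y| = 2332 Ω, ∠Z = −∠Y = -13.72°

2332 Ω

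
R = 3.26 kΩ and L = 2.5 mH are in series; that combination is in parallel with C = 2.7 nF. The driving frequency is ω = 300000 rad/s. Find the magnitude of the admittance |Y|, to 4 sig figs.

X_L = ωL = 750.0 Ω
X_C = 1/(ωC) = 1235 Ω
Branch 1 (R+jX_L): Z₁ = 3260 + j750.0 Ω, |Z₁| = 3345 Ω
Branch 2 (−jX_C): Z₂ = −j1235 Ω
Parallel: Z = Z₁Z₂/(Z₁+Z₂), |Z| = 1253 Ω, ∠Z = -68.59°
|Y| = 1/|Z| = 798.1 μS

798.1 μS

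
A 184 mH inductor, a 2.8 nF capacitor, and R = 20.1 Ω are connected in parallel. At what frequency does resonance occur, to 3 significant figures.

ω₀ = 1/√(LC) = 1/√(0.184 × 2.8e-09) = 44060 rad/s
f₀ = ω₀/(2π) = 7.01 kHz

7.01 kHz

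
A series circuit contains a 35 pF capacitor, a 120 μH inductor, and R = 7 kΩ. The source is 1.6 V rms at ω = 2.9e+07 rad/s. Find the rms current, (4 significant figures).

X_L = ωL = 3480 Ω
X_C = 1/(ωC) = 985.2 Ω
Net reactance X = X_L − X_C = 2495 Ω
Z = 7000 + j2495 Ω
|Z| = √(7000² + 2495²) = 7431 Ω
I = V/|Z| = 1.6/7431 = 215.3 μA

215.3 μA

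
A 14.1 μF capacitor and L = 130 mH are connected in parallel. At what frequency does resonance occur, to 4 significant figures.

ω₀ = 1/√(LC) = 1/√(0.13 × 1.41e-05) = 738.6 rad/s
f₀ = ω₀/(2π) = 117.6 Hz

117.6 Hz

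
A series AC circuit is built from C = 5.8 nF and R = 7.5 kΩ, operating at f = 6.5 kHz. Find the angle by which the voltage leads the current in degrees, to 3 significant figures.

-29.4°

ω = 2πf = 40840 rad/s
X_C = 1/(ωC) = 4220 Ω
Z = 7500 − j4220 Ω
|Z| = √(7500² + 4220²) = 8610 Ω
∠Z = arctan(-4220/7500) = -29.4°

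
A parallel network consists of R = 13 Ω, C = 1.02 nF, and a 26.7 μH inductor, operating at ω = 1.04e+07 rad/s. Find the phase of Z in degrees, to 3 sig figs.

-5.20°

X_L = ωL = 278 Ω
X_C = 1/(ωC) = 94.3 Ω
Parallel: admittances add. Y = 1/R + 1/(jωL) + jωC
Y = (0.0769 + j0.00701) S
|Y| = 0.0772 S → |Z| = 1/|Y| = 12.9 Ω, ∠Z = −∠Y = -5.20°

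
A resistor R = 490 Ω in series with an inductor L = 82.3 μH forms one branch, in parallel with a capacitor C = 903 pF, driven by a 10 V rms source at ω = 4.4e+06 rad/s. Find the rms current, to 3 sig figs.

X_L = ωL = 362 Ω
X_C = 1/(ωC) = 252 Ω
Branch 1 (R+jX_L): Z₁ = 490 + j362 Ω, |Z₁| = 609 Ω
Branch 2 (−jX_C): Z₂ = −j252 Ω
Parallel: Z = Z₁Z₂/(Z₁+Z₂), |Z| = 305 Ω, ∠Z = -66.2°
I = V/|Z| = 10/305 = 32.8 mA

32.8 mA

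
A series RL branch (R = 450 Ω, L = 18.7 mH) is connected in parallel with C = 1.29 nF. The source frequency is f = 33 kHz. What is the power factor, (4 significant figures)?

ω = 2πf = 207300 rad/s
X_L = ωL = 3877 Ω
X_C = 1/(ωC) = 3739 Ω
Branch 1 (R+jX_L): Z₁ = 450.0 + j3877 Ω, |Z₁| = 3903 Ω
Branch 2 (−jX_C): Z₂ = −j3739 Ω
Parallel: Z = Z₁Z₂/(Z₁+Z₂), |Z| = 30990 Ω, ∠Z = -23.75°
cos φ = cos(-23.75°) = 0.9153

0.9153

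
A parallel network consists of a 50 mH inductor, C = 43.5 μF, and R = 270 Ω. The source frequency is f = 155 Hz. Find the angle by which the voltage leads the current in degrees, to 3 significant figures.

ω = 2πf = 973.9 rad/s
X_L = ωL = 48.7 Ω
X_C = 1/(ωC) = 23.6 Ω
Parallel: admittances add. Y = 1/R + 1/(jωL) + jωC
Y = (0.00370 + j0.0218) S
|Y| = 0.0221 S → |Z| = 1/|Y| = 45.2 Ω, ∠Z = −∠Y = -80.4°

-80.4°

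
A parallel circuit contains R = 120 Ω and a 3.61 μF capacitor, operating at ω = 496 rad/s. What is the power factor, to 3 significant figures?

X_C = 1/(ωC) = 558 Ω
Parallel: admittances add. Y = 1/R + jωC
Y = (0.00833 + j0.00179) S
|Y| = 0.00852 S → |Z| = 1/|Y| = 117 Ω, ∠Z = −∠Y = -12.1°
cos φ = cos(-12.1°) = 0.978

0.978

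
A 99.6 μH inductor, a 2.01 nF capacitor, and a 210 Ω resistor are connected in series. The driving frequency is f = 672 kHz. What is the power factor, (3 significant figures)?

ω = 2πf = 4.222e+06 rad/s
X_L = ωL = 421 Ω
X_C = 1/(ωC) = 118 Ω
Net reactance X = X_L − X_C = 303 Ω
Z = 210 + j303 Ω
|Z| = √(210² + 303²) = 368 Ω
∠Z = arctan(303/210) = 55.2°
cos φ = cos(55.2°) = 0.570

0.570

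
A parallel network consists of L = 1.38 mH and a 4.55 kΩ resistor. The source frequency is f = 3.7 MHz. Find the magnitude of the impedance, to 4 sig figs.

ω = 2πf = 2.325e+07 rad/s
X_L = ωL = 32080 Ω
Parallel: admittances add. Y = 1/R + 1/(jωL)
Y = (0.0002198 − j3.117e-05) S
|Y| = 0.0002220 S → |Z| = 1/|Y| = 4505 Ω, ∠Z = −∠Y = 8.072°

4505 Ω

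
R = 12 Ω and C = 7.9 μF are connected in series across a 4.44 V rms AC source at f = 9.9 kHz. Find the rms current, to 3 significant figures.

ω = 2πf = 62200 rad/s
X_C = 1/(ωC) = 2.03 Ω
Z = 12.0 − j2.03 Ω
|Z| = √(12.0² + 2.03²) = 12.2 Ω
I = V/|Z| = 4.44/12.2 = 365 mA

365 mA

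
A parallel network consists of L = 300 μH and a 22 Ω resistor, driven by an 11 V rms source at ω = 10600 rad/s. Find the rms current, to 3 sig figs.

3.50 A

X_L = ωL = 3.18 Ω
Parallel: admittances add. Y = 1/R + 1/(jωL)
Y = (0.0455 − j0.314) S
|Y| = 0.318 S → |Z| = 1/|Y| = 3.15 Ω, ∠Z = −∠Y = 81.8°
I = V/|Z| = 11/3.15 = 3.50 A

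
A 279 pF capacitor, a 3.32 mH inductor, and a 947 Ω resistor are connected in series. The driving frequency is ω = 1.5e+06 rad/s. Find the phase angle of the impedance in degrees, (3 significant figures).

X_L = ωL = 4980 Ω
X_C = 1/(ωC) = 2390 Ω
Net reactance X = X_L − X_C = 2590 Ω
Z = 947 + j2590 Ω
|Z| = √(947² + 2590²) = 2760 Ω
∠Z = arctan(2590/947) = 69.9°

69.9°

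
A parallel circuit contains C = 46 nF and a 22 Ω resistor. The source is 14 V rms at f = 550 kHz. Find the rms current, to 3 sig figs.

2.31 A

ω = 2πf = 3.456e+06 rad/s
X_C = 1/(ωC) = 6.29 Ω
Parallel: admittances add. Y = 1/R + jωC
Y = (0.0455 + j0.159) S
|Y| = 0.165 S → |Z| = 1/|Y| = 6.05 Ω, ∠Z = −∠Y = -74.0°
I = V/|Z| = 14/6.05 = 2.31 A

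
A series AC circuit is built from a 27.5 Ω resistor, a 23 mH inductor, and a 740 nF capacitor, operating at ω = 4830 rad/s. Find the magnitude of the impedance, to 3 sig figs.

X_L = ωL = 111 Ω
X_C = 1/(ωC) = 280 Ω
Net reactance X = X_L − X_C = -169 Ω
Z = 27.5 − j169 Ω
|Z| = √(27.5² + 169²) = 171 Ω

171 Ω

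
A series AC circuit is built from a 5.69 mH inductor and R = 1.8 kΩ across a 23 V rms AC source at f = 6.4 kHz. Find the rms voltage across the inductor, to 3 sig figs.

ω = 2πf = 40210 rad/s
X_L = ωL = 229 Ω
Z = 1800 + j229 Ω
|Z| = √(1800² + 229²) = 1810 Ω
I = V/|Z| = 12.7 mA
V_L = I·|Z_L| = 0.0127 × 229 = 2.90 V

2.90 V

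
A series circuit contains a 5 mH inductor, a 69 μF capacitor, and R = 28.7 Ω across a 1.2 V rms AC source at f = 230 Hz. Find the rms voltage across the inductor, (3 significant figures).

ω = 2πf = 1445 rad/s
X_L = ωL = 7.23 Ω
X_C = 1/(ωC) = 10.0 Ω
Net reactance X = X_L − X_C = -2.80 Ω
Z = 28.7 − j2.80 Ω
|Z| = √(28.7² + 2.80²) = 28.8 Ω
I = V/|Z| = 41.6 mA
V_L = I·|Z_L| = 0.0416 × 7.23 = 0.301 V

0.301 V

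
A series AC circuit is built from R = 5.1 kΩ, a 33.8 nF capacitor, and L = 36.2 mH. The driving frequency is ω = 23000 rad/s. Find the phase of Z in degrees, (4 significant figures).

X_L = ωL = 832.6 Ω
X_C = 1/(ωC) = 1286 Ω
Net reactance X = X_L − X_C = -453.7 Ω
Z = 5100 − j453.7 Ω
|Z| = √(5100² + 453.7²) = 5120 Ω
∠Z = arctan(-453.7/5100) = -5.084°

-5.084°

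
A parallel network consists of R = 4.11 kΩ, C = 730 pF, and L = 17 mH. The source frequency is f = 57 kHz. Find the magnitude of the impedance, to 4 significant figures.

ω = 2πf = 358100 rad/s
X_L = ωL = 6088 Ω
X_C = 1/(ωC) = 3825 Ω
Parallel: admittances add. Y = 1/R + 1/(jωL) + jωC
Y = (0.0002433 + j9.72e-05) S
|Y| = 0.0002620 S → |Z| = 1/|Y| = 3817 Ω, ∠Z = −∠Y = -21.78°

3817 Ω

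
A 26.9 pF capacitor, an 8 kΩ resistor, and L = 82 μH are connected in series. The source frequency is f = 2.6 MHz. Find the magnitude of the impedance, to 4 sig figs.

ω = 2πf = 1.634e+07 rad/s
X_L = ωL = 1340 Ω
X_C = 1/(ωC) = 2276 Ω
Net reactance X = X_L − X_C = -936.0 Ω
Z = 8000 − j936.0 Ω
|Z| = √(8000² + 936.0²) = 8055 Ω

8055 Ω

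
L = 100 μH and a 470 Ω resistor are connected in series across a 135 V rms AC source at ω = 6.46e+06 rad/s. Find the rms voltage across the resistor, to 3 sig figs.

X_L = ωL = 646 Ω
Z = 470 + j646 Ω
|Z| = √(470² + 646²) = 799 Ω
I = V/|Z| = 169 mA
V_R = I·|Z_R| = 0.169 × 470 = 79.4 V

79.4 V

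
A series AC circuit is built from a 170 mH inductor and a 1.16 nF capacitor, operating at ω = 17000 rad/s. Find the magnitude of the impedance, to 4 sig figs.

X_L = ωL = 2890 Ω
X_C = 1/(ωC) = 50710 Ω
Net reactance X = X_L − X_C = -47820 Ω
Z = − j47820 Ω
|Z| = √(0² + 47820²) = 47820 Ω

47820 Ω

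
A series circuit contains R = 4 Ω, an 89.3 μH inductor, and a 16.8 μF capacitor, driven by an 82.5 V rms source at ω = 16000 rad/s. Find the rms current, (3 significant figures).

17.9 A

X_L = ωL = 1.43 Ω
X_C = 1/(ωC) = 3.72 Ω
Net reactance X = X_L − X_C = -2.29 Ω
Z = 4.00 − j2.29 Ω
|Z| = √(4.00² + 2.29²) = 4.61 Ω
I = V/|Z| = 82.5/4.61 = 17.9 A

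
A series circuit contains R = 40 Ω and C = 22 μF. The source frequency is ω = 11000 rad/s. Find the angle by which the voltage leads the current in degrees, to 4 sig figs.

X_C = 1/(ωC) = 4.132 Ω
Z = 40.00 − j4.132 Ω
|Z| = √(40.00² + 4.132²) = 40.21 Ω
∠Z = arctan(-4.132/40.00) = -5.898°

-5.898°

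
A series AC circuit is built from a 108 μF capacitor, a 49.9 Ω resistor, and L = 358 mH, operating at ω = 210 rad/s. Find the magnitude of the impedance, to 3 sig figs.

X_L = ωL = 75.2 Ω
X_C = 1/(ωC) = 44.1 Ω
Net reactance X = X_L − X_C = 31.1 Ω
Z = 49.9 + j31.1 Ω
|Z| = √(49.9² + 31.1²) = 58.8 Ω

58.8 Ω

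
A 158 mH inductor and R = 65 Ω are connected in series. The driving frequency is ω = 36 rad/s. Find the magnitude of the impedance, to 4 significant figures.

X_L = ωL = 5.688 Ω
Z = 65.00 + j5.688 Ω
|Z| = √(65.00² + 5.688²) = 65.25 Ω

65.25 Ω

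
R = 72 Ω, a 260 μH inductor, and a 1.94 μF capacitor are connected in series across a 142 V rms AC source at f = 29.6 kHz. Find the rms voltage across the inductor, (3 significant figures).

80.6 V

ω = 2πf = 186000 rad/s
X_L = ωL = 48.4 Ω
X_C = 1/(ωC) = 2.77 Ω
Net reactance X = X_L − X_C = 45.6 Ω
Z = 72.0 + j45.6 Ω
|Z| = √(72.0² + 45.6²) = 85.2 Ω
I = V/|Z| = 1.67 A
V_L = I·|Z_L| = 1.67 × 48.4 = 80.6 V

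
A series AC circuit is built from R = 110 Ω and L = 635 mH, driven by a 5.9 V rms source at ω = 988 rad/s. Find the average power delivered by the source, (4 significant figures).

X_L = ωL = 627.4 Ω
Z = 110.0 + j627.4 Ω
|Z| = √(110.0² + 627.4²) = 637.0 Ω
∠Z = arctan(627.4/110.0) = 80.06°
I = V/|Z| = 9.263 mA
P = VI cos φ = 5.9 × 0.009263 × cos(80.06°) = 9.438 mW

9.438 mW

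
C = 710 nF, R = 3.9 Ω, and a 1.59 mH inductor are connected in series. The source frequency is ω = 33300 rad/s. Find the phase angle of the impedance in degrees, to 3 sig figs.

X_L = ωL = 52.9 Ω
X_C = 1/(ωC) = 42.3 Ω
Net reactance X = X_L − X_C = 10.7 Ω
Z = 3.90 + j10.7 Ω
|Z| = √(3.90² + 10.7²) = 11.3 Ω
∠Z = arctan(10.7/3.90) = 69.9°

69.9°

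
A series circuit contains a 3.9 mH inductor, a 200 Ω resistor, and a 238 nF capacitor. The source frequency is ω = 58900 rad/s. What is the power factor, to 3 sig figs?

0.784

X_L = ωL = 230 Ω
X_C = 1/(ωC) = 71.3 Ω
Net reactance X = X_L − X_C = 158 Ω
Z = 200 + j158 Ω
|Z| = √(200² + 158²) = 255 Ω
∠Z = arctan(158/200) = 38.4°
cos φ = cos(38.4°) = 0.784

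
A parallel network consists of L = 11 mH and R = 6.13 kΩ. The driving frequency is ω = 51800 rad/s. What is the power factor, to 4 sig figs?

X_L = ωL = 569.8 Ω
Parallel: admittances add. Y = 1/R + 1/(jωL)
Y = (0.0001631 − j0.001755) S
|Y| = 0.001763 S → |Z| = 1/|Y| = 567.4 Ω, ∠Z = −∠Y = 84.69°
cos φ = cos(84.69°) = 0.09255

0.09255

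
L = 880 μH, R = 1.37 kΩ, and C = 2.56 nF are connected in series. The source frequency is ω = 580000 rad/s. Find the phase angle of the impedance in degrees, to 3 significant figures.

-6.79°

X_L = ωL = 510 Ω
X_C = 1/(ωC) = 673 Ω
Net reactance X = X_L − X_C = -163 Ω
Z = 1370 − j163 Ω
|Z| = √(1370² + 163²) = 1380 Ω
∠Z = arctan(-163/1370) = -6.79°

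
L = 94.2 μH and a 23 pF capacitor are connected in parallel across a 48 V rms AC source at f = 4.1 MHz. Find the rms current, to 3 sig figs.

ω = 2πf = 2.576e+07 rad/s
X_L = ωL = 2430 Ω
X_C = 1/(ωC) = 1690 Ω
Parallel: admittances add. Y = 1/(jωL) + jωC
Y = (0 + j0.000180) S
|Y| = 0.000180 S → |Z| = 1/|Y| = 5540 Ω, ∠Z = −∠Y = -90.0°
I = V/|Z| = 48/5540 = 8.66 mA

8.66 mA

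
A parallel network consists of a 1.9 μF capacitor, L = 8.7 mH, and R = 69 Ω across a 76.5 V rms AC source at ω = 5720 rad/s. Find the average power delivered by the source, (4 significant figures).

X_L = ωL = 49.76 Ω
X_C = 1/(ωC) = 92.01 Ω
Parallel: admittances add. Y = 1/R + 1/(jωL) + jωC
Y = (0.01449 − j0.009227) S
|Y| = 0.01718 S → |Z| = 1/|Y| = 58.21 Ω, ∠Z = −∠Y = 32.48°
I = V/|Z| = 1.314 A
P = VI cos φ = 76.5 × 1.314 × cos(32.48°) = 84.82 W

84.82 W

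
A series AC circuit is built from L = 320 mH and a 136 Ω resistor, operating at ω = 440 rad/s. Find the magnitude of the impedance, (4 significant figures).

X_L = ωL = 140.8 Ω
Z = 136.0 + j140.8 Ω
|Z| = √(136.0² + 140.8²) = 195.8 Ω

195.8 Ω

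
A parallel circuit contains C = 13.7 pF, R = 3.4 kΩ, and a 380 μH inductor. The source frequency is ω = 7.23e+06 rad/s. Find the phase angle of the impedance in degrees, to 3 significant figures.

42.0°

X_L = ωL = 2750 Ω
X_C = 1/(ωC) = 10100 Ω
Parallel: admittances add. Y = 1/R + 1/(jωL) + jωC
Y = (0.000294 − j0.000265) S
|Y| = 0.000396 S → |Z| = 1/|Y| = 2530 Ω, ∠Z = −∠Y = 42.0°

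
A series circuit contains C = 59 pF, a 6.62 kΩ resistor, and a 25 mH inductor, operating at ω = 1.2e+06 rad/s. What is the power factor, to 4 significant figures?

X_L = ωL = 30000 Ω
X_C = 1/(ωC) = 14120 Ω
Net reactance X = X_L − X_C = 15880 Ω
Z = 6620 + j15880 Ω
|Z| = √(6620² + 15880²) = 17200 Ω
∠Z = arctan(15880/6620) = 67.36°
cos φ = cos(67.36°) = 0.3849

0.3849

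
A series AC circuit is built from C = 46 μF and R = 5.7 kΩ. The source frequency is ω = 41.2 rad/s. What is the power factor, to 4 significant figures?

X_C = 1/(ωC) = 527.6 Ω
Z = 5700 − j527.6 Ω
|Z| = √(5700² + 527.6²) = 5724 Ω
∠Z = arctan(-527.6/5700) = -5.289°
cos φ = cos(-5.289°) = 0.9957

0.9957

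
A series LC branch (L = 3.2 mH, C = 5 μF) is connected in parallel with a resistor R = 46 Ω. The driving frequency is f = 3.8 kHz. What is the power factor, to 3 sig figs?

0.828

ω = 2πf = 23880 rad/s
X_L = ωL = 76.4 Ω
X_C = 1/(ωC) = 8.38 Ω
Branch 1: Z₁ = R = 46.0 Ω
Branch 2 (series LC): Z₂ = j(X_L − X_C) = j68.0 Ω
Parallel: Z = Z₁Z₂/(Z₁+Z₂), |Z| = 38.1 Ω, ∠Z = 34.1°
cos φ = cos(34.1°) = 0.828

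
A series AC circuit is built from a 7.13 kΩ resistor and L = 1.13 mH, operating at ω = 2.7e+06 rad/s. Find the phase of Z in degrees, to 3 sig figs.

X_L = ωL = 3050 Ω
Z = 7130 + j3050 Ω
|Z| = √(7130² + 3050²) = 7760 Ω
∠Z = arctan(3050/7130) = 23.2°

23.2°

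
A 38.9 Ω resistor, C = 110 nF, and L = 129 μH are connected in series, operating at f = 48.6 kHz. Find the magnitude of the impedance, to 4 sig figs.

ω = 2πf = 305400 rad/s
X_L = ωL = 39.39 Ω
X_C = 1/(ωC) = 29.77 Ω
Net reactance X = X_L − X_C = 9.621 Ω
Z = 38.90 + j9.621 Ω
|Z| = √(38.90² + 9.621²) = 40.07 Ω

40.07 Ω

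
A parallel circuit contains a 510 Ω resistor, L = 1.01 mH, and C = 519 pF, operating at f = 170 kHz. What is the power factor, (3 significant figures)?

0.982

ω = 2πf = 1.068e+06 rad/s
X_L = ωL = 1080 Ω
X_C = 1/(ωC) = 1800 Ω
Parallel: admittances add. Y = 1/R + 1/(jωL) + jωC
Y = (0.00196 − j0.000373) S
|Y| = 0.00200 S → |Z| = 1/|Y| = 501 Ω, ∠Z = −∠Y = 10.8°
cos φ = cos(10.8°) = 0.982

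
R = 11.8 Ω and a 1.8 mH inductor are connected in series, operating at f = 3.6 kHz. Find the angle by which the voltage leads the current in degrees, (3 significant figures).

73.8°

ω = 2πf = 22620 rad/s
X_L = ωL = 40.7 Ω
Z = 11.8 + j40.7 Ω
|Z| = √(11.8² + 40.7²) = 42.4 Ω
∠Z = arctan(40.7/11.8) = 73.8°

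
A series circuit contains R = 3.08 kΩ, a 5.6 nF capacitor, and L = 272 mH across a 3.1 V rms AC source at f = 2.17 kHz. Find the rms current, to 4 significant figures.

ω = 2πf = 13630 rad/s
X_L = ωL = 3709 Ω
X_C = 1/(ωC) = 13100 Ω
Net reactance X = X_L − X_C = -9388 Ω
Z = 3080 − j9388 Ω
|Z| = √(3080² + 9388²) = 9881 Ω
I = V/|Z| = 3.1/9881 = 313.7 μA

313.7 μA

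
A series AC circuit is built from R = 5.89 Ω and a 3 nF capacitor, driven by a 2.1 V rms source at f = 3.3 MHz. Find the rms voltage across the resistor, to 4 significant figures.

ω = 2πf = 2.073e+07 rad/s
X_C = 1/(ωC) = 16.08 Ω
Z = 5.890 − j16.08 Ω
|Z| = √(5.890² + 16.08²) = 17.12 Ω
I = V/|Z| = 122.7 mA
V_R = I·|Z_R| = 0.1227 × 5.890 = 0.7224 V

0.7224 V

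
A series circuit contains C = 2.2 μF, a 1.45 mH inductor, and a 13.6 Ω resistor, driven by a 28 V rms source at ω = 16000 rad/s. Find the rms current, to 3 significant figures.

X_L = ωL = 23.2 Ω
X_C = 1/(ωC) = 28.4 Ω
Net reactance X = X_L − X_C = -5.21 Ω
Z = 13.6 − j5.21 Ω
|Z| = √(13.6² + 5.21²) = 14.6 Ω
I = V/|Z| = 28/14.6 = 1.92 A

1.92 A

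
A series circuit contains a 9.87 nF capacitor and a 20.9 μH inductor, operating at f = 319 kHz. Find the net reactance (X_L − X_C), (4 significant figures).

ω = 2πf = 2.004e+06 rad/s
X_L = ωL = 41.89 Ω
X_C = 1/(ωC) = 50.55 Ω
X = 41.89 − 50.55 = -8.658 Ω

-8.658 Ω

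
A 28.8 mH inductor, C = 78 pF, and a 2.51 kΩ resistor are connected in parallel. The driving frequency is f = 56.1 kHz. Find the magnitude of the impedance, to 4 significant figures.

2471 Ω

ω = 2πf = 352500 rad/s
X_L = ωL = 10150 Ω
X_C = 1/(ωC) = 36370 Ω
Parallel: admittances add. Y = 1/R + 1/(jωL) + jωC
Y = (0.0003984 − j7.101e-05) S
|Y| = 0.0004047 S → |Z| = 1/|Y| = 2471 Ω, ∠Z = −∠Y = 10.11°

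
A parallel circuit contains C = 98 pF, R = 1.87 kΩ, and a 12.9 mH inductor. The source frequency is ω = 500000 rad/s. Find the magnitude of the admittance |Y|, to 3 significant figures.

545 μS

X_L = ωL = 6450 Ω
X_C = 1/(ωC) = 20400 Ω
Parallel: admittances add. Y = 1/R + 1/(jωL) + jωC
Y = (0.000535 − j0.000106) S
|Y| = 0.000545 S → |Z| = 1/|Y| = 1830 Ω, ∠Z = −∠Y = 11.2°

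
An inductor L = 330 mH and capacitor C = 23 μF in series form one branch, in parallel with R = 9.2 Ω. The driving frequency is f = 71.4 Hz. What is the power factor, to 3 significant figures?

0.984

ω = 2πf = 448.6 rad/s
X_L = ωL = 148 Ω
X_C = 1/(ωC) = 96.9 Ω
Branch 1: Z₁ = R = 9.20 Ω
Branch 2 (series LC): Z₂ = j(X_L − X_C) = j51.1 Ω
Parallel: Z = Z₁Z₂/(Z₁+Z₂), |Z| = 9.05 Ω, ∠Z = 10.2°
cos φ = cos(10.2°) = 0.984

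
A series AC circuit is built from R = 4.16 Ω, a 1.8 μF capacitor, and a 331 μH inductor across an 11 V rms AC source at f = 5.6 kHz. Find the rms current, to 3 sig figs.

1.87 A

ω = 2πf = 35190 rad/s
X_L = ωL = 11.6 Ω
X_C = 1/(ωC) = 15.8 Ω
Net reactance X = X_L − X_C = -4.14 Ω
Z = 4.16 − j4.14 Ω
|Z| = √(4.16² + 4.14²) = 5.87 Ω
I = V/|Z| = 11/5.87 = 1.87 A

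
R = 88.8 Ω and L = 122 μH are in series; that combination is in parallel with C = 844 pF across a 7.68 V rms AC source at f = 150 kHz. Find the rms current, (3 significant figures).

ω = 2πf = 942500 rad/s
X_L = ωL = 115 Ω
X_C = 1/(ωC) = 1260 Ω
Branch 1 (R+jX_L): Z₁ = 88.8 + j115 Ω, |Z₁| = 145 Ω
Branch 2 (−jX_C): Z₂ = −j1260 Ω
Parallel: Z = Z₁Z₂/(Z₁+Z₂), |Z| = 159 Ω, ∠Z = 47.9°
I = V/|Z| = 7.68/159 = 48.2 mA

48.2 mA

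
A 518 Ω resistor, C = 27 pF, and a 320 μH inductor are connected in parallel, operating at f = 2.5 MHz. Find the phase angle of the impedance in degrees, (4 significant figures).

ω = 2πf = 1.571e+07 rad/s
X_L = ωL = 5027 Ω
X_C = 1/(ωC) = 2358 Ω
Parallel: admittances add. Y = 1/R + 1/(jωL) + jωC
Y = (0.001931 + j0.0002252) S
|Y| = 0.001944 S → |Z| = 1/|Y| = 514.5 Ω, ∠Z = −∠Y = -6.653°

-6.653°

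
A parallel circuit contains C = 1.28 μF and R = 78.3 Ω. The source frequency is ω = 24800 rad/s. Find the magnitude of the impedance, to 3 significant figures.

29.2 Ω

X_C = 1/(ωC) = 31.5 Ω
Parallel: admittances add. Y = 1/R + jωC
Y = (0.0128 + j0.0317) S
|Y| = 0.0342 S → |Z| = 1/|Y| = 29.2 Ω, ∠Z = −∠Y = -68.1°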